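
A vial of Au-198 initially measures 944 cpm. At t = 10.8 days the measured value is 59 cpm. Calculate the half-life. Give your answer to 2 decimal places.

A/A₀ = 59/944 ≈ 0.0625.
n = log₂(16) ≈ 4 half-lives elapsed in 10.8 days.
t½ = 10.8/4 ≈ 2.7 days.

2.70 days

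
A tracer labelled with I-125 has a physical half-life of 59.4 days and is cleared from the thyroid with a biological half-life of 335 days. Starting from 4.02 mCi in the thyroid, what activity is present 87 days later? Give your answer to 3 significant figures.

1.22 mCi

1/t_eff = 1/t_phys + 1/t_biol = 1/59.4 + 1/335 = 0.01982 per day.
t_eff = 59.4 × 335 / (59.4 + 335) ≈ 50.454 days.
Remaining = 4.02 × (1/2)^(87/50.454) = 4.02 × (1/2)^1.7243 ≈ 1.2166 mCi.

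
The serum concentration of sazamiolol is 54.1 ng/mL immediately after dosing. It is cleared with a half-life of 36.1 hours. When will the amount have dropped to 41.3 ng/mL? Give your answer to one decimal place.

Fraction remaining = 41.3/54.1 ≈ 0.7634.
n = log₂(54.1/41.3) = ln(1.3099)/ln 2 ≈ 0.38949 half-lives.
t = n × t½ = 0.38949 × 36.1 ≈ 14.06 hours.

14.1 hours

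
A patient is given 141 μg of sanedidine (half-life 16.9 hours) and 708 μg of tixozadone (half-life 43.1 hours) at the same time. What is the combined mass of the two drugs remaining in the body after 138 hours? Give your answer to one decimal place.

sanedidine: 141 × (1/2)^(138/16.9) = 141 × (1/2)^8.1657 ≈ 0.49103 μg.
tixozadone: 708 × (1/2)^(138/43.1) = 708 × (1/2)^3.2019 ≈ 76.945 μg.
Total = 0.49103 + 76.945 ≈ 77.436 μg.

77.4 μg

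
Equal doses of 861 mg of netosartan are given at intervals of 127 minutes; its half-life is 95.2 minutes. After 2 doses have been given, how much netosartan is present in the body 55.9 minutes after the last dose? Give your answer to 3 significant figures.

800 mg

The 2 doses were given 182.9, 55.9 minutes ago.
Total = 861·(1/2)^(182.9/95.2) + 861·(1/2)^(55.9/95.2)
      = 227.33 + 573.12 ≈ 800.45 mg.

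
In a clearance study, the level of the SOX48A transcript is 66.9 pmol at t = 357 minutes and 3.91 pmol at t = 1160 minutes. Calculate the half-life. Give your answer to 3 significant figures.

Over Δt = 1160 − 357 = 803 minutes, the level fell by a factor of 66.9/3.91 ≈ 17.11.
n = log₂(17.11) ≈ 4.0968 half-lives, so t½ = 803/4.0968 ≈ 196.01 minutes.

196 minutes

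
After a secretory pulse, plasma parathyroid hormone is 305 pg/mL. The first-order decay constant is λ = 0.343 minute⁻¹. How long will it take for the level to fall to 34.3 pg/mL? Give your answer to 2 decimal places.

t½ = ln 2 / λ = 0.69315 / 0.343 ≈ 2.0208 minutes.
Fraction remaining = 34.3/305 ≈ 0.11246.
n = log₂(305/34.3) = ln(8.8921)/ln 2 ≈ 3.1525 half-lives.
t = n × t½ = 3.1525 × 2.0208 ≈ 6.3707 minutes.

6.37 minutes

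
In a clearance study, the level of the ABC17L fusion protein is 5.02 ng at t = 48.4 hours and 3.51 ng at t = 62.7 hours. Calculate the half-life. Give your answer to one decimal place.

Over Δt = 62.7 − 48.4 = 14.3 hours, the level fell by a factor of 5.02/3.51 ≈ 1.4302.
n = log₂(1.4302) ≈ 0.51622 half-lives, so t½ = 14.3/0.51622 ≈ 27.702 hours.

27.7 hours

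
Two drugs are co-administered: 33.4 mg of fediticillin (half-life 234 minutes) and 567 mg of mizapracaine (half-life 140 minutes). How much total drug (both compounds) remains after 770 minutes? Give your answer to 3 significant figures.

fediticillin: 33.4 × (1/2)^(770/234) = 33.4 × (1/2)^3.2906 ≈ 3.4133 mg.
mizapracaine: 567 × (1/2)^(770/140) = 567 × (1/2)^5.5 ≈ 12.529 mg.
Total = 3.4133 + 12.529 ≈ 15.942 mg.

15.9 mg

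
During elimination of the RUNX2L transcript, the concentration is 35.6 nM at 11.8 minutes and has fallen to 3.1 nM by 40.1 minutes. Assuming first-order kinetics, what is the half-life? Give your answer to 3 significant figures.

Over Δt = 40.1 − 11.8 = 28.3 minutes, the level fell by a factor of 35.6/3.1 ≈ 11.484.
n = log₂(11.484) ≈ 3.5215 half-lives, so t½ = 28.3/3.5215 ≈ 8.0363 minutes.

8.04 minutes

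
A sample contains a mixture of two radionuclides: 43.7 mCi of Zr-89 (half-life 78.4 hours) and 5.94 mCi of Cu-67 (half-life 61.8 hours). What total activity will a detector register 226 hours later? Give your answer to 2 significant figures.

Zr-89: 43.7 × (1/2)^(226/78.4) = 43.7 × (1/2)^2.8827 ≈ 5.9254 mCi.
Cu-67: 5.94 × (1/2)^(226/61.8) = 5.94 × (1/2)^3.657 ≈ 0.4709 mCi.
Total = 5.9254 + 0.4709 ≈ 6.3963 mCi.

6.4 mCi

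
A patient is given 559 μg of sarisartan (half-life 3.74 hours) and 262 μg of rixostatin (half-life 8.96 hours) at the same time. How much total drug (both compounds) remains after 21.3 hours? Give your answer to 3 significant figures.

sarisartan: 559 × (1/2)^(21.3/3.74) = 559 × (1/2)^5.6952 ≈ 10.789 μg.
rixostatin: 262 × (1/2)^(21.3/8.96) = 262 × (1/2)^2.3772 ≈ 50.429 μg.
Total = 10.789 + 50.429 ≈ 61.219 μg.

61.2 μg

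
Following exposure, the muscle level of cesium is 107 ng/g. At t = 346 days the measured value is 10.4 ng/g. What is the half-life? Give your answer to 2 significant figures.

100 days

A/A₀ = 10.4/107 ≈ 0.097196.
n = log₂(10.288) ≈ 3.363 half-lives elapsed in 346 days.
t½ = 346/3.363 ≈ 102.89 days.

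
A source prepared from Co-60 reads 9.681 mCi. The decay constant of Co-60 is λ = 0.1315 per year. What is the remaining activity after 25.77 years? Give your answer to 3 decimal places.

t½ = ln 2 / λ = 0.69315 / 0.1315 ≈ 5.2711 years.
Number of half-lives: n = 25.77/5.2711 ≈ 4.8889.
Remaining = 9.681 × (1/2)^4.8889 = 9.681 × 0.033751 ≈ 0.32674 mCi.

0.327 mCi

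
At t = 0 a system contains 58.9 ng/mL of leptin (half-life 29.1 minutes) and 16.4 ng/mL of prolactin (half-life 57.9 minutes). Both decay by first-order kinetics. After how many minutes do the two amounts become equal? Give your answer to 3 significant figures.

108 minutes

Set 58.9·(1/2)^(t/29.1) = 16.4·(1/2)^(t/57.9).
Taking log₂: log₂(58.9/16.4) = t·(1/29.1 − 1/57.9).
log₂(3.5915) = 1.8446; 1/29.1 − 1/57.9 = 0.017093.
t = 1.8446 / 0.017093 ≈ 107.91 minutes.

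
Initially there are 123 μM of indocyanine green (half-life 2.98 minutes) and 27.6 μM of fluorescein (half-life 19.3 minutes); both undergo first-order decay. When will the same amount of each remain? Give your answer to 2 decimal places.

7.60 minutes

Set 123·(1/2)^(t/2.98) = 27.6·(1/2)^(t/19.3).
Taking log₂: log₂(123/27.6) = t·(1/2.98 − 1/19.3).
log₂(4.4565) = 2.1559; 1/2.98 − 1/19.3 = 0.28376.
t = 2.1559 / 0.28376 ≈ 7.5978 minutes.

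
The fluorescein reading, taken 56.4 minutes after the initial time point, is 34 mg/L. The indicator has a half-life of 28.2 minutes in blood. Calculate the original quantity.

Number of half-lives elapsed: n = 56.4/28.2 ≈ 2.
A₀ = A × 2^n = 34 × 2^2 = 34 × 4 ≈ 136 mg/L.

136 mg/L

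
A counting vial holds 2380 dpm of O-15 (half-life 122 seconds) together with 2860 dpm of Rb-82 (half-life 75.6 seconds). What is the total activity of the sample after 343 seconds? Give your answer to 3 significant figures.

O-15: 2380 × (1/2)^(343/122) = 2380 × (1/2)^2.8115 ≈ 339.03 dpm.
Rb-82: 2860 × (1/2)^(343/75.6) = 2860 × (1/2)^4.537 ≈ 123.19 dpm.
Total = 339.03 + 123.19 ≈ 462.22 dpm.

462 dpm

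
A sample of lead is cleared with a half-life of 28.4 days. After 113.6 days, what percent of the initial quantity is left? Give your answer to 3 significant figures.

6.25%

n = 113.6/28.4 ≈ 4 half-lives.
Fraction remaining = (1/2)^4 ≈ 0.0625, i.e. 6.25%.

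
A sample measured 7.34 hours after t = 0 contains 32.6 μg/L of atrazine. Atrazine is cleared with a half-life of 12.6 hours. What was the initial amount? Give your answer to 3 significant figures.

48.8 μg/L

Number of half-lives elapsed: n = 7.34/12.6 ≈ 0.58254.
A₀ = A × 2^n = 32.6 × 2^0.58254 = 32.6 × 1.4975 ≈ 48.818 μg/L.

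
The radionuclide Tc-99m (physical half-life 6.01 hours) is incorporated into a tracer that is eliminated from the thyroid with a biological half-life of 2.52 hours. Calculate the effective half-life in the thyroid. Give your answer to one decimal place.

1.8 hours

1/t_eff = 1/t_phys + 1/t_biol = 1/6.01 + 1/2.52 = 0.56321 per hour.
t_eff = 6.01 × 2.52 / (6.01 + 2.52) ≈ 1.7755 hours.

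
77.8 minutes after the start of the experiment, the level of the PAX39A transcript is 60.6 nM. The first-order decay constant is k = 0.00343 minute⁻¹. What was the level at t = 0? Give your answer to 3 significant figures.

t½ = ln 2 / k = 0.69315 / 0.00343 ≈ 202.08 minutes.
Number of half-lives elapsed: n = 77.8/202.08 ≈ 0.38499.
A₀ = A × 2^n = 60.6 × 2^0.38499 = 60.6 × 1.3058 ≈ 79.134 nM.

79.1 nM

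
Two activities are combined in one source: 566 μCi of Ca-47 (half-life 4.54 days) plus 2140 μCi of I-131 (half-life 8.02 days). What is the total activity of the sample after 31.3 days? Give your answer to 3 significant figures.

Ca-47: 566 × (1/2)^(31.3/4.54) = 566 × (1/2)^6.8943 ≈ 4.7581 μCi.
I-131: 2140 × (1/2)^(31.3/8.02) = 2140 × (1/2)^3.9027 ≈ 143.08 μCi.
Total = 4.7581 + 143.08 ≈ 147.84 μCi.

148 μCi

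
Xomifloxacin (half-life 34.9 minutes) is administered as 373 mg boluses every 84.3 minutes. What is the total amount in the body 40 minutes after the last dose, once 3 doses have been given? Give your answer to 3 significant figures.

The 3 doses were given 208.6, 124.3, 40 minutes ago.
Total = 373·(1/2)^(208.6/34.9) + 373·(1/2)^(124.3/34.9) + 373·(1/2)^(40/34.9)
      = 5.9215 + 31.591 + 168.53 ≈ 206.05 mg.

206 mg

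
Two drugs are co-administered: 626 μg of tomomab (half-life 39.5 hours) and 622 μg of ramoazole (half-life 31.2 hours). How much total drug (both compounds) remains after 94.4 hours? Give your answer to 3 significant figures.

tomomab: 626 × (1/2)^(94.4/39.5) = 626 × (1/2)^2.3899 ≈ 119.44 μg.
ramoazole: 622 × (1/2)^(94.4/31.2) = 622 × (1/2)^3.0256 ≈ 76.38 μg.
Total = 119.44 + 76.38 ≈ 195.82 μg.

196 μg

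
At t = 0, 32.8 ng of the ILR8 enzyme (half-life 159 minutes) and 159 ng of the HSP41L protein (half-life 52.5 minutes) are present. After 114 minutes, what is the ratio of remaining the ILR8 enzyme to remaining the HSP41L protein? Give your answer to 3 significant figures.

0.565

ILR8 enzyme: 32.8 × (1/2)^(114/159) = 32.8 × (1/2)^0.71698 ≈ 19.955 ng.
HSP41L protein: 159 × (1/2)^(114/52.5) = 159 × (1/2)^2.1714 ≈ 35.297 ng.
Ratio ≈ 19.955 / 35.297 ≈ 0.56534.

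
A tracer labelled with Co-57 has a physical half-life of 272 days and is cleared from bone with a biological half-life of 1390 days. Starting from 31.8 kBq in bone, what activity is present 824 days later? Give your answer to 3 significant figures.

2.58 kBq

1/t_eff = 1/t_phys + 1/t_biol = 1/272 + 1/1390 = 0.0043959 per day.
t_eff = 272 × 1390 / (272 + 1390) ≈ 227.48 days.
Remaining = 31.8 × (1/2)^(824/227.48) = 31.8 × (1/2)^3.6222 ≈ 2.5824 kBq.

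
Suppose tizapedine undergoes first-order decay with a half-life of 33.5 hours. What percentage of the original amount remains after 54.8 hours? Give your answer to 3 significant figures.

32.2%

n = 54.8/33.5 ≈ 1.6358 half-lives.
Fraction remaining = (1/2)^1.6358 ≈ 0.32179, i.e. 32.179%.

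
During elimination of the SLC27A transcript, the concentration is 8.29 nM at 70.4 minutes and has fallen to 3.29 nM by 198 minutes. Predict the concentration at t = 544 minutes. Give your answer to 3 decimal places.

0.268 nM

Over Δt = 198 − 70.4 = 127.6 minutes, the level fell by a factor of 8.29/3.29 ≈ 2.5198.
n = log₂(2.5198) ≈ 1.3333 half-lives, so t½ = 127.6/1.3333 ≈ 95.704 minutes.
From t = 198 to t = 544: 3.29 × (1/2)^((544−198)/95.704) ≈ 0.26846 nM.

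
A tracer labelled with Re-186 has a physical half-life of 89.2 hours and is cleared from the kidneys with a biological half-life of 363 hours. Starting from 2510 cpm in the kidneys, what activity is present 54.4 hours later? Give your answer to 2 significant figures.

1500 cpm

1/t_eff = 1/t_phys + 1/t_biol = 1/89.2 + 1/363 = 0.013966 per hour.
t_eff = 89.2 × 363 / (89.2 + 363) ≈ 71.605 hours.
Remaining = 2510 × (1/2)^(54.4/71.605) = 2510 × (1/2)^0.75973 ≈ 1482.4 cpm.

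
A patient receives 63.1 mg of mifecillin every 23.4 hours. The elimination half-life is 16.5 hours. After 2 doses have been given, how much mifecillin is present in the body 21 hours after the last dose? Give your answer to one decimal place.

The 2 doses were given 44.4, 21 hours ago.
Total = 63.1·(1/2)^(44.4/16.5) + 63.1·(1/2)^(21/16.5)
      = 9.772 + 26.116 ≈ 35.888 mg.

35.9 mg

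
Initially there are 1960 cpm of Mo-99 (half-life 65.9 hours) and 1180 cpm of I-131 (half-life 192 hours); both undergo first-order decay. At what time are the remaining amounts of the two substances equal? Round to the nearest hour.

Set 1960·(1/2)^(t/65.9) = 1180·(1/2)^(t/192).
Taking log₂: log₂(1960/1180) = t·(1/65.9 − 1/192).
log₂(1.661) = 0.73207; 1/65.9 − 1/192 = 0.0099662.
t = 0.73207 / 0.0099662 ≈ 73.455 hours.

73 hours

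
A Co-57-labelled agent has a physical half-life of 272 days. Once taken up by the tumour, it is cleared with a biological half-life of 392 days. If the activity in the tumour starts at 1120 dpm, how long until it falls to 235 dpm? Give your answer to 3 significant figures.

1/t_eff = 1/t_phys + 1/t_biol = 1/272 + 1/392 = 0.0062275 per day.
t_eff = 272 × 392 / (272 + 392) ≈ 160.58 days.
n = log₂(1120/235) ≈ 2.2528; t = 2.2528 × 160.58 ≈ 361.75 days.

362 days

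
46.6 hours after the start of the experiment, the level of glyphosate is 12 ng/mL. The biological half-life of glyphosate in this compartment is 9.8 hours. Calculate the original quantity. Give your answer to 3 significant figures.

Number of half-lives elapsed: n = 46.6/9.8 ≈ 4.7551.
A₀ = A × 2^n = 12 × 2^4.7551 = 12 × 27.004 ≈ 324.05 ng/mL.

324 ng/mL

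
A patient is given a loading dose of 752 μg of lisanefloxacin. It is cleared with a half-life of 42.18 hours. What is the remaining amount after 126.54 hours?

94 μg

Elapsed time is 3 half-lives (126.54/42.18).
Each half-life halves the amount: 752 × (1/2)^3 = 752/8 = 94 μg.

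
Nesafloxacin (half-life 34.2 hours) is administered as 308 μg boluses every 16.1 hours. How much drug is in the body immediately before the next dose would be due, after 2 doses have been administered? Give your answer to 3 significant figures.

The 2 doses were given 32.2, 16.1 hours ago.
Total = 308·(1/2)^(32.2/34.2) + 308·(1/2)^(16.1/34.2)
      = 160.37 + 222.25 ≈ 382.62 μg.

383 μg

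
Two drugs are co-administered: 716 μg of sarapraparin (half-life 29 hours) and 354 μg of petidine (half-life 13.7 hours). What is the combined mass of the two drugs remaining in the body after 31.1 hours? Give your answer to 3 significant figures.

sarapraparin: 716 × (1/2)^(31.1/29) = 716 × (1/2)^1.0724 ≈ 340.47 μg.
petidine: 354 × (1/2)^(31.1/13.7) = 354 × (1/2)^2.2701 ≈ 73.391 μg.
Total = 340.47 + 73.391 ≈ 413.87 μg.

414 μg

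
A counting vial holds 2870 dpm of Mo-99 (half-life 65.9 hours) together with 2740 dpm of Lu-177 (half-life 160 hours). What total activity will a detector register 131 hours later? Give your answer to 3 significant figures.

2280 dpm

Mo-99: 2870 × (1/2)^(131/65.9) = 2870 × (1/2)^1.9879 ≈ 723.56 dpm.
Lu-177: 2740 × (1/2)^(131/160) = 2740 × (1/2)^0.81875 ≈ 1553.4 dpm.
Total = 723.56 + 1553.4 ≈ 2277 dpm.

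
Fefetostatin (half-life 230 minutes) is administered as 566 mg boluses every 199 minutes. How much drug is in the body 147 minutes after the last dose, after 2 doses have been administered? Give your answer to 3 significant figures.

563 mg

The 2 doses were given 346, 147 minutes ago.
Total = 566·(1/2)^(346/230) + 566·(1/2)^(147/230)
      = 199.51 + 363.43 ≈ 562.94 mg.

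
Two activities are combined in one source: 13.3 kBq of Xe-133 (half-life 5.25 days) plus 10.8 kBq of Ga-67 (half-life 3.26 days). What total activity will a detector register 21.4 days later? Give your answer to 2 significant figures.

0.90 kBq

Xe-133: 13.3 × (1/2)^(21.4/5.25) = 13.3 × (1/2)^4.0762 ≈ 0.78849 kBq.
Ga-67: 10.8 × (1/2)^(21.4/3.26) = 10.8 × (1/2)^6.5644 ≈ 0.11411 kBq.
Total = 0.78849 + 0.11411 ≈ 0.9026 kBq.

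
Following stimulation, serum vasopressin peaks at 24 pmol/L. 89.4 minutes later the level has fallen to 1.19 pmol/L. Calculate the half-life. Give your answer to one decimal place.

20.6 minutes

A/A₀ = 1.19/24 ≈ 0.049583.
n = log₂(20.168) ≈ 4.334 half-lives elapsed in 89.4 minutes.
t½ = 89.4/4.334 ≈ 20.628 minutes.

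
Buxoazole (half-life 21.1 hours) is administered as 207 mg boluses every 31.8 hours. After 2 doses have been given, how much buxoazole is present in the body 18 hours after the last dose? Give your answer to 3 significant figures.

The 2 doses were given 49.8, 18 hours ago.
Total = 207·(1/2)^(49.8/21.1) + 207·(1/2)^(18/21.1)
      = 40.316 + 114.6 ≈ 154.91 mg.

155 mg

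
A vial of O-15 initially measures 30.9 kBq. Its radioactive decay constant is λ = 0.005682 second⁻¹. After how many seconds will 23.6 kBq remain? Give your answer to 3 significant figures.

t½ = ln 2 / λ = 0.69315 / 0.005682 ≈ 121.99 seconds.
Fraction remaining = 23.6/30.9 ≈ 0.76375.
n = log₂(30.9/23.6) = ln(1.3093)/ln 2 ≈ 0.38882 half-lives.
t = n × t½ = 0.38882 × 121.99 ≈ 47.432 seconds.

47.4 seconds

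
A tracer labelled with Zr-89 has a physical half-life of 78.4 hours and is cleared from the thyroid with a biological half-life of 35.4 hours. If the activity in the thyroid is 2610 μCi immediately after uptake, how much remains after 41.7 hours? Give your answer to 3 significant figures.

1/t_eff = 1/t_phys + 1/t_biol = 1/78.4 + 1/35.4 = 0.041004 per hour.
t_eff = 78.4 × 35.4 / (78.4 + 35.4) ≈ 24.388 hours.
Remaining = 2610 × (1/2)^(41.7/24.388) = 2610 × (1/2)^1.7099 ≈ 797.85 μCi.

798 μCi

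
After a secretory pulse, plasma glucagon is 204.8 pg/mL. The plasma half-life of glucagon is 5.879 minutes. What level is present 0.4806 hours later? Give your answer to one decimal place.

Convert the elapsed time: 0.4806 hours = 28.836 minutes.
Number of half-lives: n = 28.836/5.879 ≈ 4.9049.
Remaining = 204.8 × (1/2)^4.9049 = 204.8 × 0.033379 ≈ 6.836 pg/mL.

6.8 pg/mL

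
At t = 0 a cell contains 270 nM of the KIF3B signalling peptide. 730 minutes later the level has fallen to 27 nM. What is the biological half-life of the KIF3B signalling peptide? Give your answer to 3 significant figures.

220 minutes

A/A₀ = 27/270 ≈ 0.1.
n = log₂(10) ≈ 3.3219 half-lives elapsed in 730 minutes.
t½ = 730/3.3219 ≈ 219.75 minutes.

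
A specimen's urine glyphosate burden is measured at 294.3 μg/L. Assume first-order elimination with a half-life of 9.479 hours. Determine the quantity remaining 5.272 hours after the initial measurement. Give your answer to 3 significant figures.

Number of half-lives: n = 5.272/9.479 ≈ 0.55618.
Remaining = 294.3 × (1/2)^0.55618 = 294.3 × 0.6801 ≈ 200.15 μg/L.

200 μg/L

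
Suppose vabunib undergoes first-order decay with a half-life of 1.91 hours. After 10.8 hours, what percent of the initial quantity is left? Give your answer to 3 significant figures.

1.99%

n = 10.8/1.91 ≈ 5.6545 half-lives.
Fraction remaining = (1/2)^5.6545 ≈ 0.019854, i.e. 1.9854%.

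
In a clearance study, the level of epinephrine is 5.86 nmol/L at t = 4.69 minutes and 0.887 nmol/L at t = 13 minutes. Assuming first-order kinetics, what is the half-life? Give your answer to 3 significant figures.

3.05 minutes

Over Δt = 13 − 4.69 = 8.31 minutes, the level fell by a factor of 5.86/0.887 ≈ 6.6065.
n = log₂(6.6065) ≈ 2.7239 half-lives, so t½ = 8.31/2.7239 ≈ 3.0508 minutes.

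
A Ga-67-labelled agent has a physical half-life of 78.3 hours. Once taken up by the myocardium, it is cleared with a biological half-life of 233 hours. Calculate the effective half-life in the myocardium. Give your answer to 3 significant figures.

1/t_eff = 1/t_phys + 1/t_biol = 1/78.3 + 1/233 = 0.017063 per hour.
t_eff = 78.3 × 233 / (78.3 + 233) ≈ 58.606 hours.

58.6 hours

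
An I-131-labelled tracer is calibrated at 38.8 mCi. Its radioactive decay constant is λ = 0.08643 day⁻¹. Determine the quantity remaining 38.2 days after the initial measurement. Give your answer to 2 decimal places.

t½ = ln 2 / λ = 0.69315 / 0.08643 ≈ 8.0198 days.
Number of half-lives: n = 38.2/8.0198 ≈ 4.7632.
Remaining = 38.8 × (1/2)^4.7632 = 38.8 × 0.036823 ≈ 1.4287 mCi.

1.43 mCi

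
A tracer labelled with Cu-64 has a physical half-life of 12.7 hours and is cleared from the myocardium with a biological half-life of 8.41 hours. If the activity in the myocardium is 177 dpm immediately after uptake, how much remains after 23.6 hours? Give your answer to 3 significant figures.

1/t_eff = 1/t_phys + 1/t_biol = 1/12.7 + 1/8.41 = 0.19765 per hour.
t_eff = 12.7 × 8.41 / (12.7 + 8.41) ≈ 5.0595 hours.
Remaining = 177 × (1/2)^(23.6/5.0595) = 177 × (1/2)^4.6645 ≈ 6.9797 dpm.

6.98 dpm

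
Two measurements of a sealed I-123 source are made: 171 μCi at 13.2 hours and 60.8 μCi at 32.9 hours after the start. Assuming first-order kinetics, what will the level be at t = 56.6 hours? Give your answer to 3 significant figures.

17.5 μCi

Over Δt = 32.9 − 13.2 = 19.7 hours, the level fell by a factor of 171/60.8 ≈ 2.8125.
n = log₂(2.8125) ≈ 1.4919 half-lives, so t½ = 19.7/1.4919 ≈ 13.205 hours.
From t = 32.9 to t = 56.6: 60.8 × (1/2)^((56.6−32.9)/13.205) ≈ 17.524 μCi.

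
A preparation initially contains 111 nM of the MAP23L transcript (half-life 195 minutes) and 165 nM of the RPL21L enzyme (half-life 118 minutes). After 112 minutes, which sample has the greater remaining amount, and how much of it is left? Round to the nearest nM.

MAP23L transcript: 111 × (1/2)^0.57436 ≈ 74.546 nM.
RPL21L enzyme: 165 × (1/2)^0.94915 ≈ 85.46 nM.
RPL21L enzyme has more remaining, at ≈ 85.46 nM.

RPL21L enzyme, 85 nM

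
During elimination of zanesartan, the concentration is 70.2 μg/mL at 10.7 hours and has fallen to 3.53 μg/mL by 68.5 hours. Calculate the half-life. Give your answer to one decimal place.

Over Δt = 68.5 − 10.7 = 57.8 hours, the level fell by a factor of 70.2/3.53 ≈ 19.887.
n = log₂(19.887) ≈ 4.3137 half-lives, so t½ = 57.8/4.3137 ≈ 13.399 hours.

13.4 hours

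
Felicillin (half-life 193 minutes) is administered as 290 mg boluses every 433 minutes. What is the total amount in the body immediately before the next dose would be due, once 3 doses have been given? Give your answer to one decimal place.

76.9 mg

The 3 doses were given 1299, 866, 433 minutes ago.
Total = 290·(1/2)^(1299/193) + 290·(1/2)^(866/193) + 290·(1/2)^(433/193)
      = 2.7308 + 12.932 + 61.239 ≈ 76.902 mg.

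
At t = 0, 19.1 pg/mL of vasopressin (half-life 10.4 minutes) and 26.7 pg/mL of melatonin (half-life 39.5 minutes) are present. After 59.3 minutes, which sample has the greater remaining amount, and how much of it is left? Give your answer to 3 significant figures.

melatonin, 9.43 pg/mL

vasopressin: 19.1 × (1/2)^5.7019 ≈ 0.36693 pg/mL.
melatonin: 26.7 × (1/2)^1.5013 ≈ 9.4316 pg/mL.
Melatonin has more remaining, at ≈ 9.4316 pg/mL.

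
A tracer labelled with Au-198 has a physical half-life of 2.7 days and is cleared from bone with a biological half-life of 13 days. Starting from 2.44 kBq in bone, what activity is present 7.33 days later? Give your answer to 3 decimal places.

0.251 kBq

1/t_eff = 1/t_phys + 1/t_biol = 1/2.7 + 1/13 = 0.44729 per day.
t_eff = 2.7 × 13 / (2.7 + 13) ≈ 2.2357 days.
Remaining = 2.44 × (1/2)^(7.33/2.2357) = 2.44 × (1/2)^3.2787 ≈ 0.25143 kBq.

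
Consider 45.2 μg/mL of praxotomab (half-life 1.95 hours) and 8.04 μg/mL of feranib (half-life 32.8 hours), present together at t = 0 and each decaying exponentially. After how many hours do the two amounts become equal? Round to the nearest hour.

5 hours

Set 45.2·(1/2)^(t/1.95) = 8.04·(1/2)^(t/32.8).
Taking log₂: log₂(45.2/8.04) = t·(1/1.95 − 1/32.8).
log₂(5.6219) = 2.4911; 1/1.95 − 1/32.8 = 0.48233.
t = 2.4911 / 0.48233 ≈ 5.1646 hours.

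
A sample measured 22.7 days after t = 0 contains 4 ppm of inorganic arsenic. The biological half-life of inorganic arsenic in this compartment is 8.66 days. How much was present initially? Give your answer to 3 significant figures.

Number of half-lives elapsed: n = 22.7/8.66 ≈ 2.6212.
A₀ = A × 2^n = 4 × 2^2.6212 = 4 × 6.1528 ≈ 24.611 ppm.

24.6 ppm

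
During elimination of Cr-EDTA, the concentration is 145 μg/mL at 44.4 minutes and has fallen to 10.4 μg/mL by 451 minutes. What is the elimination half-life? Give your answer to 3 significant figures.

Over Δt = 451 − 44.4 = 406.6 minutes, the level fell by a factor of 145/10.4 ≈ 13.942.
n = log₂(13.942) ≈ 3.8014 half-lives, so t½ = 406.6/3.8014 ≈ 106.96 minutes.

107 minutes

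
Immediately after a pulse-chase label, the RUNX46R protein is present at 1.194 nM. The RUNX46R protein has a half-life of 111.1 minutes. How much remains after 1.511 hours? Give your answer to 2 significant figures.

0.68 nM

Convert the elapsed time: 1.511 hours = 90.66 minutes.
Number of half-lives: n = 90.66/111.1 ≈ 0.81602.
Remaining = 1.194 × (1/2)^0.81602 = 1.194 × 0.56801 ≈ 0.6782 nM.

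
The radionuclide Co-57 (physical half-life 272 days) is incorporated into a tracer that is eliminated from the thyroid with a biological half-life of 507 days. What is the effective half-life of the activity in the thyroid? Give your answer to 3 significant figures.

1/t_eff = 1/t_phys + 1/t_biol = 1/272 + 1/507 = 0.0056489 per day.
t_eff = 272 × 507 / (272 + 507) ≈ 177.03 days.

177 days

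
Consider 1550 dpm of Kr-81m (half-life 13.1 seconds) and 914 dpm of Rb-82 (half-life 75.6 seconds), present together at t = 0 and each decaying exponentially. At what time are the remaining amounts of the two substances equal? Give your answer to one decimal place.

Set 1550·(1/2)^(t/13.1) = 914·(1/2)^(t/75.6).
Taking log₂: log₂(1550/914) = t·(1/13.1 − 1/75.6).
log₂(1.6958) = 0.762; 1/13.1 − 1/75.6 = 0.063108.
t = 0.762 / 0.063108 ≈ 12.075 seconds.

12.1 seconds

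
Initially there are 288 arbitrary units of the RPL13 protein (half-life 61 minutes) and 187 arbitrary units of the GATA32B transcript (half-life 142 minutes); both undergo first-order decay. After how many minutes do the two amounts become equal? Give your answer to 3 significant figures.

66.6 minutes

Set 288·(1/2)^(t/61) = 187·(1/2)^(t/142).
Taking log₂: log₂(288/187) = t·(1/61 − 1/142).
log₂(1.5401) = 0.62303; 1/61 − 1/142 = 0.0093512.
t = 0.62303 / 0.0093512 ≈ 66.626 minutes.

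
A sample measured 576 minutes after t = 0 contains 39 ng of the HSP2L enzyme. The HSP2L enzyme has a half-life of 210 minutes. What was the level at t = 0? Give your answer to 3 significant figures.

261 ng

Number of half-lives elapsed: n = 576/210 ≈ 2.7429.
A₀ = A × 2^n = 39 × 2^2.7429 = 39 × 6.6939 ≈ 261.06 ng.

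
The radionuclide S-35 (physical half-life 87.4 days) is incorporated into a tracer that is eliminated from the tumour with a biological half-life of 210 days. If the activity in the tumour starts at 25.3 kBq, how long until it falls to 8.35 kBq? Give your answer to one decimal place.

1/t_eff = 1/t_phys + 1/t_biol = 1/87.4 + 1/210 = 0.016204 per day.
t_eff = 87.4 × 210 / (87.4 + 210) ≈ 61.715 days.
n = log₂(25.3/8.35) ≈ 1.5993; t = 1.5993 × 61.715 ≈ 98.7 days.

98.7 days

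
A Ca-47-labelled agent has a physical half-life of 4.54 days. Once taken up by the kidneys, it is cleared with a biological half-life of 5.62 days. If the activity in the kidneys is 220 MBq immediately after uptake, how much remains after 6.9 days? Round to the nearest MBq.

33 MBq

1/t_eff = 1/t_phys + 1/t_biol = 1/4.54 + 1/5.62 = 0.3982 per day.
t_eff = 4.54 × 5.62 / (4.54 + 5.62) ≈ 2.5113 days.
Remaining = 220 × (1/2)^(6.9/2.5113) = 220 × (1/2)^2.7476 ≈ 32.758 MBq.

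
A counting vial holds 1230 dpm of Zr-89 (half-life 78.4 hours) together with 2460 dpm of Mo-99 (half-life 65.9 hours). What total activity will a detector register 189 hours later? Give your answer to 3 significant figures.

568 dpm

Zr-89: 1230 × (1/2)^(189/78.4) = 1230 × (1/2)^2.4107 ≈ 231.32 dpm.
Mo-99: 2460 × (1/2)^(189/65.9) = 2460 × (1/2)^2.868 ≈ 336.97 dpm.
Total = 231.32 + 336.97 ≈ 568.28 dpm.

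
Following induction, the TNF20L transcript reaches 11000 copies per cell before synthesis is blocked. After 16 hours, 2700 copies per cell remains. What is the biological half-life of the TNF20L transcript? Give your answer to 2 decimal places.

A/A₀ = 2700/11000 ≈ 0.24545.
n = log₂(4.0741) ≈ 2.0265 half-lives elapsed in 16 hours.
t½ = 16/2.0265 ≈ 7.8955 hours.

7.90 hours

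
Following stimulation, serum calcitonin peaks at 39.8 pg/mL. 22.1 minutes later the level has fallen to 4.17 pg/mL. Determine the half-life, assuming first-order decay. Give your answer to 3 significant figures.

6.79 minutes

A/A₀ = 4.17/39.8 ≈ 0.10477.
n = log₂(9.5444) ≈ 3.2546 half-lives elapsed in 22.1 minutes.
t½ = 22.1/3.2546 ≈ 6.7903 minutes.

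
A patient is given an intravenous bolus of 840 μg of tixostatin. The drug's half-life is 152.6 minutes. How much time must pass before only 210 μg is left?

210/840 = 1/4, so 2 half-lives have elapsed.
t = 2 × 152.6 = 305.2 minutes.

305.2 minutes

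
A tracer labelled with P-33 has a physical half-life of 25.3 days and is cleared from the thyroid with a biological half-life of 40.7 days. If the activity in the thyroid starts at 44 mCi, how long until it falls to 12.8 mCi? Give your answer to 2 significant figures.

1/t_eff = 1/t_phys + 1/t_biol = 1/25.3 + 1/40.7 = 0.064096 per day.
t_eff = 25.3 × 40.7 / (25.3 + 40.7) ≈ 15.602 days.
n = log₂(44/12.8) ≈ 1.7814; t = 1.7814 × 15.602 ≈ 27.792 days.

28 days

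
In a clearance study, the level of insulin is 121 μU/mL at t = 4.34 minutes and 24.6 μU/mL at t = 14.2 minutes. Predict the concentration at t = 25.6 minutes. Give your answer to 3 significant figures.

3.90 μU/mL

Over Δt = 14.2 − 4.34 = 9.86 minutes, the level fell by a factor of 121/24.6 ≈ 4.9187.
n = log₂(4.9187) ≈ 2.2983 half-lives, so t½ = 9.86/2.2983 ≈ 4.2902 minutes.
From t = 14.2 to t = 25.6: 24.6 × (1/2)^((25.6−14.2)/4.2902) ≈ 3.8997 μU/mL.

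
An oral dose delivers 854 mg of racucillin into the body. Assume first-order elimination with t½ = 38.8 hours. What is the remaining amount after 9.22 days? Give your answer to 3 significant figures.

Convert the elapsed time: 9.22 days = 221.28 hours.
Number of half-lives: n = 221.28/38.8 ≈ 5.7031.
Remaining = 854 × (1/2)^5.7031 = 854 × 0.019195 ≈ 16.393 mg.

16.4 mg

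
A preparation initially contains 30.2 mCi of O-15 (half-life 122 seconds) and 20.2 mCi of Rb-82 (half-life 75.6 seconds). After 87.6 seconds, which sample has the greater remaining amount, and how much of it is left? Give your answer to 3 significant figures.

O-15: 30.2 × (1/2)^0.71803 ≈ 18.359 mCi.
Rb-82: 20.2 × (1/2)^1.1587 ≈ 9.0477 mCi.
O-15 has more remaining, at ≈ 18.359 mCi.

O-15, 18.4 mCi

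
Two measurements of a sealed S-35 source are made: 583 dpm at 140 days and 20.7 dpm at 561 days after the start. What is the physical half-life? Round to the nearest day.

87 days

Over Δt = 561 − 140 = 421 days, the level fell by a factor of 583/20.7 ≈ 28.164.
n = log₂(28.164) ≈ 4.8158 half-lives, so t½ = 421/4.8158 ≈ 87.421 days.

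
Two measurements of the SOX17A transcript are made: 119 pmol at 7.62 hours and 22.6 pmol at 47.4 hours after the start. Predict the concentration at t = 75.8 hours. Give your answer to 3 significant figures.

6.90 pmol

Over Δt = 47.4 − 7.62 = 39.78 hours, the level fell by a factor of 119/22.6 ≈ 5.2655.
n = log₂(5.2655) ≈ 2.3966 half-lives, so t½ = 39.78/2.3966 ≈ 16.599 hours.
From t = 47.4 to t = 75.8: 22.6 × (1/2)^((75.8−47.4)/16.599) ≈ 6.9033 pmol.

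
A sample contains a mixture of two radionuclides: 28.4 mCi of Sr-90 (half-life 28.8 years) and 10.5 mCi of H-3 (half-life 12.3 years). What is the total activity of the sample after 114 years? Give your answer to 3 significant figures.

Sr-90: 28.4 × (1/2)^(114/28.8) = 28.4 × (1/2)^3.9583 ≈ 1.827 mCi.
H-3: 10.5 × (1/2)^(114/12.3) = 10.5 × (1/2)^9.2683 ≈ 0.017028 mCi.
Total = 1.827 + 0.017028 ≈ 1.844 mCi.

1.84 mCi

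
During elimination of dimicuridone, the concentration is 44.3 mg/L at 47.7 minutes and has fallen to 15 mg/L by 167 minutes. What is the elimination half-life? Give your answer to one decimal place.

76.4 minutes

Over Δt = 167 − 47.7 = 119.3 minutes, the level fell by a factor of 44.3/15 ≈ 2.9533.
n = log₂(2.9533) ≈ 1.5623 half-lives, so t½ = 119.3/1.5623 ≈ 76.36 minutes.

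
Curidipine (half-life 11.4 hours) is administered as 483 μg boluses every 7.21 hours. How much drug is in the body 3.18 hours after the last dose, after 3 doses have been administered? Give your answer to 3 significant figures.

821 μg

The 3 doses were given 17.6, 10.39, 3.18 hours ago.
Total = 483·(1/2)^(17.6/11.4) + 483·(1/2)^(10.39/11.4) + 483·(1/2)^(3.18/11.4)
      = 165.65 + 256.8 + 398.08 ≈ 820.53 μg.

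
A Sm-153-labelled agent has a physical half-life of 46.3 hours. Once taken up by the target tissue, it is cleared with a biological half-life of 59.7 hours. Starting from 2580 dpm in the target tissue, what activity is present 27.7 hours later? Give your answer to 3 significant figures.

1/t_eff = 1/t_phys + 1/t_biol = 1/46.3 + 1/59.7 = 0.038349 per hour.
t_eff = 46.3 × 59.7 / (46.3 + 59.7) ≈ 26.077 hours.
Remaining = 2580 × (1/2)^(27.7/26.077) = 2580 × (1/2)^1.0623 ≈ 1235.5 dpm.

1240 dpm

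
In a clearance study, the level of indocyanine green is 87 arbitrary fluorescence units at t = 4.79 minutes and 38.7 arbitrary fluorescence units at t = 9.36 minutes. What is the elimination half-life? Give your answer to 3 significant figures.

3.91 minutes

Over Δt = 9.36 − 4.79 = 4.57 minutes, the level fell by a factor of 87/38.7 ≈ 2.2481.
n = log₂(2.2481) ≈ 1.1687 half-lives, so t½ = 4.57/1.1687 ≈ 3.9104 minutes.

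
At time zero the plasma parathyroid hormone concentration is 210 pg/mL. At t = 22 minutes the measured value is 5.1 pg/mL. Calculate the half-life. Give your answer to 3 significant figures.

4.10 minutes

A/A₀ = 5.1/210 ≈ 0.024286.
n = log₂(41.176) ≈ 5.3637 half-lives elapsed in 22 minutes.
t½ = 22/5.3637 ≈ 4.1016 minutes.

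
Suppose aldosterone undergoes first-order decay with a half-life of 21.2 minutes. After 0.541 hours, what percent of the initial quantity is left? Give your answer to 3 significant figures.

34.6%

0.541 hours = 32.46 minutes.
n = 32.46/21.2 ≈ 1.5311 half-lives.
Fraction remaining = (1/2)^1.5311 ≈ 0.34601, i.e. 34.601%.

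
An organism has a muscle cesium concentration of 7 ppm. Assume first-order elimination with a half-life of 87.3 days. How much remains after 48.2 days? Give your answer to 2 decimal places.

4.77 ppm

Number of half-lives: n = 48.2/87.3 ≈ 0.55212.
Remaining = 7 × (1/2)^0.55212 = 7 × 0.68202 ≈ 4.7741 ppm.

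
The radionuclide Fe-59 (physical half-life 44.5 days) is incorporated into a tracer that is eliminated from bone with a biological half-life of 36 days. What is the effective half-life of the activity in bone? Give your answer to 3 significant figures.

1/t_eff = 1/t_phys + 1/t_biol = 1/44.5 + 1/36 = 0.05025 per day.
t_eff = 44.5 × 36 / (44.5 + 36) ≈ 19.901 days.

19.9 days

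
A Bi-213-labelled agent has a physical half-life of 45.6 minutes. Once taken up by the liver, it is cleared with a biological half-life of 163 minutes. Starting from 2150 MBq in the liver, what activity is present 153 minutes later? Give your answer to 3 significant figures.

1/t_eff = 1/t_phys + 1/t_biol = 1/45.6 + 1/163 = 0.028065 per minute.
t_eff = 45.6 × 163 / (45.6 + 163) ≈ 35.632 minutes.
Remaining = 2150 × (1/2)^(153/35.632) = 2150 × (1/2)^4.2939 ≈ 109.61 MBq.

110 MBq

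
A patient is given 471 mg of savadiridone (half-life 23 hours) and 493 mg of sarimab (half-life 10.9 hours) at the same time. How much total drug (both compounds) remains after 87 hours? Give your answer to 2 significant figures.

36 mg

savadiridone: 471 × (1/2)^(87/23) = 471 × (1/2)^3.7826 ≈ 34.225 mg.
sarimab: 493 × (1/2)^(87/10.9) = 493 × (1/2)^7.9817 ≈ 1.9504 mg.
Total = 34.225 + 1.9504 ≈ 36.175 mg.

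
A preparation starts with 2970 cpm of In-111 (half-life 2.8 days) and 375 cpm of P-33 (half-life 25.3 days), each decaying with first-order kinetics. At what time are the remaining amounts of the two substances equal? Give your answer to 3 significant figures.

Set 2970·(1/2)^(t/2.8) = 375·(1/2)^(t/25.3).
Taking log₂: log₂(2970/375) = t·(1/2.8 − 1/25.3).
log₂(7.92) = 2.9855; 1/2.8 − 1/25.3 = 0.31762.
t = 2.9855 / 0.31762 ≈ 9.3997 days.

9.40 days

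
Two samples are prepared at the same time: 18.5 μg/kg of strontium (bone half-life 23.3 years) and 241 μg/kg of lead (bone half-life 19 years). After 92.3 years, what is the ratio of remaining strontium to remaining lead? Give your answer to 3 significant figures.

0.143

strontium: 18.5 × (1/2)^(92.3/23.3) = 18.5 × (1/2)^3.9614 ≈ 1.1876 μg/kg.
lead: 241 × (1/2)^(92.3/19) = 241 × (1/2)^4.8579 ≈ 8.3108 μg/kg.
Ratio ≈ 1.1876 / 8.3108 ≈ 0.1429.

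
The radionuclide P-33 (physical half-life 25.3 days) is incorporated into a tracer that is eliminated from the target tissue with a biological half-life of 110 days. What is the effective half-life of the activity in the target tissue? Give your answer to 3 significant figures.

20.6 days

1/t_eff = 1/t_phys + 1/t_biol = 1/25.3 + 1/110 = 0.048617 per day.
t_eff = 25.3 × 110 / (25.3 + 110) ≈ 20.569 days.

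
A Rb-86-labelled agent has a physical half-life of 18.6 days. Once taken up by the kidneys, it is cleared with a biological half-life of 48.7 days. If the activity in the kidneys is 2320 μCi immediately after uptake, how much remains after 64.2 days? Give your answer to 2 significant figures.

1/t_eff = 1/t_phys + 1/t_biol = 1/18.6 + 1/48.7 = 0.074297 per day.
t_eff = 18.6 × 48.7 / (18.6 + 48.7) ≈ 13.459 days.
Remaining = 2320 × (1/2)^(64.2/13.459) = 2320 × (1/2)^4.7699 ≈ 85.037 μCi.

85 μCi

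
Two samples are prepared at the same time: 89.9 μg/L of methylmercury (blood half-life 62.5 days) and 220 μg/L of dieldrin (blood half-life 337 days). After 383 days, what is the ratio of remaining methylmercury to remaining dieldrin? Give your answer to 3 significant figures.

0.0128

methylmercury: 89.9 × (1/2)^(383/62.5) = 89.9 × (1/2)^6.128 ≈ 1.2854 μg/L.
dieldrin: 220 × (1/2)^(383/337) = 220 × (1/2)^1.1365 ≈ 100.07 μg/L.
Ratio ≈ 1.2854 / 100.07 ≈ 0.012845.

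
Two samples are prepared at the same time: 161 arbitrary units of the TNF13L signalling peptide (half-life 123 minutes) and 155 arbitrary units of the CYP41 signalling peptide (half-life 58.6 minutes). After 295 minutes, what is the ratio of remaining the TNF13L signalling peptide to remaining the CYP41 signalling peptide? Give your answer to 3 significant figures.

TNF13L signalling peptide: 161 × (1/2)^(295/123) = 161 × (1/2)^2.3984 ≈ 30.538 arbitrary units.
CYP41 signalling peptide: 155 × (1/2)^(295/58.6) = 155 × (1/2)^5.0341 ≈ 4.7305 arbitrary units.
Ratio ≈ 30.538 / 4.7305 ≈ 6.4556.

6.46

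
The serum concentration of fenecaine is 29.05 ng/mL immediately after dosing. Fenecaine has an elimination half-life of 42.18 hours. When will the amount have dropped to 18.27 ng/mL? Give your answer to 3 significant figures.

28.2 hours

Fraction remaining = 18.27/29.05 ≈ 0.62892.
n = log₂(29.05/18.27) = ln(1.59)/ln 2 ≈ 0.66906 half-lives.
t = n × t½ = 0.66906 × 42.18 ≈ 28.221 hours.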